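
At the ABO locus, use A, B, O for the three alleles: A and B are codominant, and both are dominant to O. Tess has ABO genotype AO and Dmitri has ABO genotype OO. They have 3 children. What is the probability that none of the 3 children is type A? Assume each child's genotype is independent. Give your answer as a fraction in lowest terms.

ABO cross AO × OO → 1/2 O, 1/2 A.
So P(type A) = 1/2 per child.
P(not type A) = 1/2 for one child; (1/2)^3 = 1/8.

1/8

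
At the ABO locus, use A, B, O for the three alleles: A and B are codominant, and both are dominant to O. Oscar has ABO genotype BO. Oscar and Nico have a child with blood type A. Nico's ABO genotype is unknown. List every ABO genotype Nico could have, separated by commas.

AA, AB, AO

For each candidate genotype of Nico, check whether crossing it with BO can produce every observed child phenotype.
  AA → possible child types {A, AB} ✓
  AB → possible child types {A, B, AB} ✓
  AO → possible child types {O, A, B, AB} ✓
  BB → possible child types {B} ✗
  BO → possible child types {O, B} ✗
  OO → possible child types {O, B} ✗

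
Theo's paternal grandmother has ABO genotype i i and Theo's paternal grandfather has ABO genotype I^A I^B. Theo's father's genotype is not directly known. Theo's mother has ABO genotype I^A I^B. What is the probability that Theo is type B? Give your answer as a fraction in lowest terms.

Theo's father's ABO genotype from i i × I^A I^B: 1/2 I^A i, 1/2 I^B i.
Crossing each possibility with the mother I^A I^B and summing P(type B): 1/2·1/4 + 1/2·1/2 = 3/8.

3/8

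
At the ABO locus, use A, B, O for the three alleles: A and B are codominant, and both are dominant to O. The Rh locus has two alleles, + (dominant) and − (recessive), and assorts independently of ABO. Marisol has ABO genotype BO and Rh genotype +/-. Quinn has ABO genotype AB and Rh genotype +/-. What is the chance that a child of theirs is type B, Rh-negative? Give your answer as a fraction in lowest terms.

1/8

ABO cross BO × AB → offspring phenotypes: 1/4 A, 1/2 B, 1/4 AB.
Rh cross +/- × +/- → 3/4 Rh+, 1/4 Rh-.
Independent loci: P(type B, Rh-negative) = 1/2 × 1/4 = 1/8.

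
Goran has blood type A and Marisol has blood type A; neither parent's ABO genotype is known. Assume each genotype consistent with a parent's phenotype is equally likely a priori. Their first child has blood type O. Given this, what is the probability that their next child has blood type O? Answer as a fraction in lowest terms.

1/4

Possible genotypes: Goran ∈ {AA, AO}; Marisol ∈ {AA, AO}.
Weight each parental genotype pair by prior × P(type-O child):
  AO × AO: posterior weight 1; P(next child type O) = 1/4.
Weighted sum = 1/4.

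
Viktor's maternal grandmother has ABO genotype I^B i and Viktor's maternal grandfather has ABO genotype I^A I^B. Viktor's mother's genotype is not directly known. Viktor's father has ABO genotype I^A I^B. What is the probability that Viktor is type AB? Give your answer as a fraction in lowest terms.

3/8

Viktor's mother's ABO genotype from I^B i × I^A I^B: 1/4 I^A I^B, 1/4 I^A i, 1/4 I^B I^B, 1/4 I^B i.
Crossing each possibility with the father I^A I^B and summing P(type AB): 1/4·1/2 + 1/4·1/4 + 1/4·1/2 + 1/4·1/4 = 3/8.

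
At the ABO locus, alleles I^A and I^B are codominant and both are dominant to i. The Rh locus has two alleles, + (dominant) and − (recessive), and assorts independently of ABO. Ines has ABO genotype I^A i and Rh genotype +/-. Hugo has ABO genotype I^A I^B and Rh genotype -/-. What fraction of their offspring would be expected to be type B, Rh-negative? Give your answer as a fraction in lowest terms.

1/8

ABO cross I^A i × I^A I^B → offspring phenotypes: 1/2 A, 1/4 B, 1/4 AB.
Rh cross +/- × -/- → 1/2 Rh+, 1/2 Rh-.
Independent loci: P(type B, Rh-negative) = 1/4 × 1/2 = 1/8.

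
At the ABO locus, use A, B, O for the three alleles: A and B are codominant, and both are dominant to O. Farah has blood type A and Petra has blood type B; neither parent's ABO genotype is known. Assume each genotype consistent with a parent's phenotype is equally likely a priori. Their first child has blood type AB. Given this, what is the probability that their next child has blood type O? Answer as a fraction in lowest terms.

Possible genotypes: Farah ∈ {AA, AO}; Petra ∈ {BB, BO}.
Weight each parental genotype pair by prior × P(type-AB child):
  AA × BB: posterior weight 4/9; P(next child type O) = 0.
  AA × BO: posterior weight 2/9; P(next child type O) = 0.
  AO × BB: posterior weight 2/9; P(next child type O) = 0.
  AO × BO: posterior weight 1/9; P(next child type O) = 1/4.
Weighted sum = 1/36.

1/36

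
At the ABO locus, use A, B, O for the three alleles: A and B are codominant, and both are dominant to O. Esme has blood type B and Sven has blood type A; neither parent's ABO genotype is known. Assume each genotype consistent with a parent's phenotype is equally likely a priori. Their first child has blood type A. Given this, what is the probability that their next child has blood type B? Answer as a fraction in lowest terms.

Possible genotypes: Esme ∈ {BB, BO}; Sven ∈ {AA, AO}.
Weight each parental genotype pair by prior × P(type-A child):
  BO × AA: posterior weight 2/3; P(next child type B) = 0.
  BO × AO: posterior weight 1/3; P(next child type B) = 1/4.
Weighted sum = 1/12.

1/12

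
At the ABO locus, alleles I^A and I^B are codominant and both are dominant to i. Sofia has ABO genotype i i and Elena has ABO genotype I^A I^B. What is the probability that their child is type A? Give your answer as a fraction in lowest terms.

1/2

ABO cross i i × I^A I^B → offspring phenotypes: 1/2 A, 1/2 B.
So P(type A) = 1/2.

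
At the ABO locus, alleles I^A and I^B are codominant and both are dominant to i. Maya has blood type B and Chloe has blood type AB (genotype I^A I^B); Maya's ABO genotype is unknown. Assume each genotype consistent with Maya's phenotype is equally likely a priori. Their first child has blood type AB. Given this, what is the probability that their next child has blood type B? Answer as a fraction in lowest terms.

Possible genotypes: Maya ∈ {I^B I^B, I^B i}; Chloe ∈ {I^A I^B}.
Weight each parental genotype pair by prior × P(type-AB child):
  I^B I^B × I^A I^B: posterior weight 2/3; P(next child type B) = 1/2.
  I^B i × I^A I^B: posterior weight 1/3; P(next child type B) = 1/2.
Weighted sum = 1/2.

1/2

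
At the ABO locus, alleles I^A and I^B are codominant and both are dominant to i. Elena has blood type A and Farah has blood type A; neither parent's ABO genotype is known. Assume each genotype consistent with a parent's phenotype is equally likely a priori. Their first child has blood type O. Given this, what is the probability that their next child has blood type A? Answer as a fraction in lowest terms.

3/4

Possible genotypes: Elena ∈ {I^A I^A, I^A i}; Farah ∈ {I^A I^A, I^A i}.
Weight each parental genotype pair by prior × P(type-O child):
  I^A i × I^A i: posterior weight 1; P(next child type A) = 3/4.
Weighted sum = 3/4.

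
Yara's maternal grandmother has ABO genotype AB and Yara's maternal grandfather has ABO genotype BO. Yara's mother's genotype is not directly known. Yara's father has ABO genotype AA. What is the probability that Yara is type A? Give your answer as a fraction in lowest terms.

1/2

Yara's mother's ABO genotype from AB × BO: 1/4 AB, 1/4 AO, 1/4 BB, 1/4 BO.
Crossing each possibility with the father AA and summing P(type A): 1/4·1/2 + 1/4·1 + 1/4·0 + 1/4·1/2 = 1/2.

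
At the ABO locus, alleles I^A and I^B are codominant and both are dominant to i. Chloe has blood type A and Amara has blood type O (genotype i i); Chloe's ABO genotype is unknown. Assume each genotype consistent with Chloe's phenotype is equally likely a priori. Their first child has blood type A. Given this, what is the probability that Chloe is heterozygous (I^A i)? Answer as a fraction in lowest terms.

1/3

Possible genotypes: Chloe ∈ {I^A I^A, I^A i}; Amara ∈ {i i}.
Weight each parental genotype pair by prior × P(type-A child):
  I^A I^A × i i: posterior weight 2/3.
  I^A i × i i: posterior weight 1/3.
Sum the posterior weight over pairs where Chloe is I^A i: 1/3.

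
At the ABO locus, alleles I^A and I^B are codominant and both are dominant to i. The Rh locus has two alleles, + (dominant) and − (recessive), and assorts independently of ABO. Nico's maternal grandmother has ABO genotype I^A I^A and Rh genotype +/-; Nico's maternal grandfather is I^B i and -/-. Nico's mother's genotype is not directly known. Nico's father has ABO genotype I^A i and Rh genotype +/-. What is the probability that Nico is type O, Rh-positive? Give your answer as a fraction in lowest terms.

Nico's mother's ABO genotype from I^A I^A × I^B i: 1/2 I^A I^B, 1/2 I^A i.
Crossing each possibility with the father I^A i and summing P(type O): 1/2·0 + 1/2·1/4 = 1/8.
Similarly for Rh via the mother's Rh distribution: P(Rh+) = 5/8.
Independent loci: 1/8 × 5/8 = 5/64.

5/64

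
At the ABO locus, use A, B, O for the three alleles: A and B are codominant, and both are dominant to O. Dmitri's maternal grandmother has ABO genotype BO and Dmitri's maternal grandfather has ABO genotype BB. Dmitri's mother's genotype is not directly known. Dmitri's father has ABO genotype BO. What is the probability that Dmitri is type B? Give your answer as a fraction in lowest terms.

7/8

Dmitri's mother's ABO genotype from BO × BB: 1/2 BB, 1/2 BO.
Crossing each possibility with the father BO and summing P(type B): 1/2·1 + 1/2·3/4 = 7/8.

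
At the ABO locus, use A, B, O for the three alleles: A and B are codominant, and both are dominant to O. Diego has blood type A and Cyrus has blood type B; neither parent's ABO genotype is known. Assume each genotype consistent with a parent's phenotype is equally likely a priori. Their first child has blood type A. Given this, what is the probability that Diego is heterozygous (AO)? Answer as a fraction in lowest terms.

1/3

Possible genotypes: Diego ∈ {AA, AO}; Cyrus ∈ {BB, BO}.
Weight each parental genotype pair by prior × P(type-A child):
  AA × BO: posterior weight 2/3.
  AO × BO: posterior weight 1/3.
Sum the posterior weight over pairs where Diego is AO: 1/3.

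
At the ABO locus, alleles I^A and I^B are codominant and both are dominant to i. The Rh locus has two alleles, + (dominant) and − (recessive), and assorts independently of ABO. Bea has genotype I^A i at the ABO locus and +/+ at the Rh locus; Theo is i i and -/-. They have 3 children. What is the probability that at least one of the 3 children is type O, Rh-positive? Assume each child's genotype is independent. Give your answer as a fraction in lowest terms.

7/8

ABO cross I^A i × i i → 1/2 O, 1/2 A.
Rh cross +/+ × -/- → 1 Rh+; so P(type O, Rh-positive) = 1/2 × 1 = 1/2 per child.
P(none) = (1/2)^3 = 1/8; P(at least one) = 1 − 1/8 = 7/8.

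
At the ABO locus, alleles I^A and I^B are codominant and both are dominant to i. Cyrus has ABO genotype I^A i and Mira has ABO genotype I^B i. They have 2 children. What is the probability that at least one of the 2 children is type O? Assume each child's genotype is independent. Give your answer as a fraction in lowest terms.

ABO cross I^A i × I^B i → 1/4 O, 1/4 A, 1/4 B, 1/4 AB.
So P(type O) = 1/4 per child.
P(none) = (3/4)^2 = 9/16; P(at least one) = 1 − 9/16 = 7/16.

7/16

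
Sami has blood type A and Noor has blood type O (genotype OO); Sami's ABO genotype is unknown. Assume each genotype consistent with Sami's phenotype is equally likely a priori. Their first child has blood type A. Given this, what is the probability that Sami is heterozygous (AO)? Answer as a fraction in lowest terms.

1/3

Possible genotypes: Sami ∈ {AA, AO}; Noor ∈ {OO}.
Weight each parental genotype pair by prior × P(type-A child):
  AA × OO: posterior weight 2/3.
  AO × OO: posterior weight 1/3.
Sum the posterior weight over pairs where Sami is AO: 1/3.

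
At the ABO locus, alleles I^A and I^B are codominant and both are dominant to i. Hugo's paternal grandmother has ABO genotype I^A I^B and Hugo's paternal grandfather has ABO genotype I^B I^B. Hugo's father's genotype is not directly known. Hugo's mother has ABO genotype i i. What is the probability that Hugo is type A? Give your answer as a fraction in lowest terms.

1/4

Hugo's father's ABO genotype from I^A I^B × I^B I^B: 1/2 I^A I^B, 1/2 I^B I^B.
Crossing each possibility with the mother i i and summing P(type A): 1/2·1/2 + 1/2·0 = 1/4.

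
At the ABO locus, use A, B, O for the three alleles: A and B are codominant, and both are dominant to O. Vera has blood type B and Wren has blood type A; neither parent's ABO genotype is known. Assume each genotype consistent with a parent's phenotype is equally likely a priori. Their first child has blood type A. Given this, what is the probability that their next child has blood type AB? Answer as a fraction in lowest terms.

5/12

Possible genotypes: Vera ∈ {BB, BO}; Wren ∈ {AA, AO}.
Weight each parental genotype pair by prior × P(type-A child):
  BO × AA: posterior weight 2/3; P(next child type AB) = 1/2.
  BO × AO: posterior weight 1/3; P(next child type AB) = 1/4.
Weighted sum = 5/12.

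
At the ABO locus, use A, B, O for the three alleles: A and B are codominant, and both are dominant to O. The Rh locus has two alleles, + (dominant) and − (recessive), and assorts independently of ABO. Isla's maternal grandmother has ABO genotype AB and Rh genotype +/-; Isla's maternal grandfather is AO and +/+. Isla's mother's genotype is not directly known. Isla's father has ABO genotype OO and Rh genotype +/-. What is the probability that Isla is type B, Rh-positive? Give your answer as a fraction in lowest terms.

7/32

Isla's mother's ABO genotype from AB × AO: 1/4 AA, 1/4 AB, 1/4 AO, 1/4 BO.
Crossing each possibility with the father OO and summing P(type B): 1/4·0 + 1/4·1/2 + 1/4·0 + 1/4·1/2 = 1/4.
Similarly for Rh via the mother's Rh distribution: P(Rh+) = 7/8.
Independent loci: 1/4 × 7/8 = 7/32.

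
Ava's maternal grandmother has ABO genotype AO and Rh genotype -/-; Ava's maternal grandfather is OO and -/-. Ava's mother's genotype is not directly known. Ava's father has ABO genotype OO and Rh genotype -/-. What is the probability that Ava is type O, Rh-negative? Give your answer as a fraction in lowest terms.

Ava's mother's ABO genotype from AO × OO: 1/2 AO, 1/2 OO.
Crossing each possibility with the father OO and summing P(type O): 1/2·1/2 + 1/2·1 = 3/4.
Similarly for Rh via the mother's Rh distribution: P(Rh-) = 1.
Independent loci: 3/4 × 1 = 3/4.

3/4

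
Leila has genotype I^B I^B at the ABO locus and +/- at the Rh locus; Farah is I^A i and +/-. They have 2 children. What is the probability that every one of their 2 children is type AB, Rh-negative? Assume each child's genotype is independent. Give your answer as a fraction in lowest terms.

ABO cross I^B I^B × I^A i → 1/2 B, 1/2 AB.
Rh cross +/- × +/- → 3/4 Rh+, 1/4 Rh-; so P(type AB, Rh-negative) = 1/2 × 1/4 = 1/8 per child.
All 2 independent: (1/8)^2 = 1/64.

1/64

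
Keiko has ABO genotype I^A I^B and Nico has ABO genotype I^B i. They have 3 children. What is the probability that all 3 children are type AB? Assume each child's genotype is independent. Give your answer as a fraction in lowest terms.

1/64

ABO cross I^A I^B × I^B i → 1/4 A, 1/2 B, 1/4 AB.
So P(type AB) = 1/4 per child.
All 3 independent: (1/4)^3 = 1/64.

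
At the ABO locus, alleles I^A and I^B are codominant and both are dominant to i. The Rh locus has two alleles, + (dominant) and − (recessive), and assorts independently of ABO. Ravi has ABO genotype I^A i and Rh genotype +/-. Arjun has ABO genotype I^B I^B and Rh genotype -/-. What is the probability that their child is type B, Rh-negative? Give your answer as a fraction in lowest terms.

ABO cross I^A i × I^B I^B → offspring phenotypes: 1/2 B, 1/2 AB.
Rh cross +/- × -/- → 1/2 Rh+, 1/2 Rh-.
Independent loci: P(type B, Rh-negative) = 1/2 × 1/2 = 1/4.

1/4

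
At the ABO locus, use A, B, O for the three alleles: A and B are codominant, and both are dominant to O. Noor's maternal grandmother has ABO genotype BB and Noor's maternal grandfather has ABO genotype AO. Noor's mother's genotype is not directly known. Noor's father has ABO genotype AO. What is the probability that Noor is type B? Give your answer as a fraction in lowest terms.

Noor's mother's ABO genotype from BB × AO: 1/2 AB, 1/2 BO.
Crossing each possibility with the father AO and summing P(type B): 1/2·1/4 + 1/2·1/4 = 1/4.

1/4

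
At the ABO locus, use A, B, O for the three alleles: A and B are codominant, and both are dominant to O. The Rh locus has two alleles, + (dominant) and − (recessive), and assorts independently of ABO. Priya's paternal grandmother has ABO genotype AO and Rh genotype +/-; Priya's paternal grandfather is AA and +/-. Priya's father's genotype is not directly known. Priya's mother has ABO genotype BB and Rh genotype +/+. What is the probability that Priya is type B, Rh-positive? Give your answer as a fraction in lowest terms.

Priya's father's ABO genotype from AO × AA: 1/2 AA, 1/2 AO.
Crossing each possibility with the mother BB and summing P(type B): 1/2·0 + 1/2·1/2 = 1/4.
Similarly for Rh via the father's Rh distribution: P(Rh+) = 1.
Independent loci: 1/4 × 1 = 1/4.

1/4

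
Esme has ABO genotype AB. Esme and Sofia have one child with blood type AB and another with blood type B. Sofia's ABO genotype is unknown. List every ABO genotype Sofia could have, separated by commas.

AB, AO, BB, BO

For each candidate genotype of Sofia, check whether crossing it with AB can produce every observed child phenotype.
  AA → possible child types {A, AB} ✗
  AB → possible child types {A, B, AB} ✓
  AO → possible child types {A, B, AB} ✓
  BB → possible child types {B, AB} ✓
  BO → possible child types {A, B, AB} ✓
  OO → possible child types {A, B} ✗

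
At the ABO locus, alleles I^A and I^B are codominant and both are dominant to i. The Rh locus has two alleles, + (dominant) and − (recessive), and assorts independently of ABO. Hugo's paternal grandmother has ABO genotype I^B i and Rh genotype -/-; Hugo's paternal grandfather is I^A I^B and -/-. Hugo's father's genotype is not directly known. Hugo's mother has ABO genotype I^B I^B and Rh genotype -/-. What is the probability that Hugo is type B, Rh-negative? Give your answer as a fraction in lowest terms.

3/4

Hugo's father's ABO genotype from I^B i × I^A I^B: 1/4 I^A I^B, 1/4 I^A i, 1/4 I^B I^B, 1/4 I^B i.
Crossing each possibility with the mother I^B I^B and summing P(type B): 1/4·1/2 + 1/4·1/2 + 1/4·1 + 1/4·1 = 3/4.
Similarly for Rh via the father's Rh distribution: P(Rh-) = 1.
Independent loci: 3/4 × 1 = 3/4.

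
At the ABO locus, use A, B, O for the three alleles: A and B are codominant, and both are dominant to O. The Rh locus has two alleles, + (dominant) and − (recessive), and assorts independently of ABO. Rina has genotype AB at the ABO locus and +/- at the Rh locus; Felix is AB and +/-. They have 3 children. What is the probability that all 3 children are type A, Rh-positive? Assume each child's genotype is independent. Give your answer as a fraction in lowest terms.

27/4096

ABO cross AB × AB → 1/4 A, 1/4 B, 1/2 AB.
Rh cross +/- × +/- → 3/4 Rh+, 1/4 Rh-; so P(type A, Rh-positive) = 1/4 × 3/4 = 3/16 per child.
All 3 independent: (3/16)^3 = 27/4096.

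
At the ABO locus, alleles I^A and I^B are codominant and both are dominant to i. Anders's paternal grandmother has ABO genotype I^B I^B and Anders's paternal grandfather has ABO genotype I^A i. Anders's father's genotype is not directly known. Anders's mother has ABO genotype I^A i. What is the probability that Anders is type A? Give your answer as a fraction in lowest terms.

3/8

Anders's father's ABO genotype from I^B I^B × I^A i: 1/2 I^A I^B, 1/2 I^B i.
Crossing each possibility with the mother I^A i and summing P(type A): 1/2·1/2 + 1/2·1/4 = 3/8.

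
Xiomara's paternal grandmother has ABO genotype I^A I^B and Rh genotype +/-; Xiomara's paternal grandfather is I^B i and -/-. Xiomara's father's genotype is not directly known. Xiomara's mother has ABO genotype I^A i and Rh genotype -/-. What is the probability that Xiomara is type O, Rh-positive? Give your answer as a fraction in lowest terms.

Xiomara's father's ABO genotype from I^A I^B × I^B i: 1/4 I^A I^B, 1/4 I^A i, 1/4 I^B I^B, 1/4 I^B i.
Crossing each possibility with the mother I^A i and summing P(type O): 1/4·0 + 1/4·1/4 + 1/4·0 + 1/4·1/4 = 1/8.
Similarly for Rh via the father's Rh distribution: P(Rh+) = 1/4.
Independent loci: 1/8 × 1/4 = 1/32.

1/32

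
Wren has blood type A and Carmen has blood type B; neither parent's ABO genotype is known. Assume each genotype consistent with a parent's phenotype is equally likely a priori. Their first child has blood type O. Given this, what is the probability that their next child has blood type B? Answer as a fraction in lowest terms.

Possible genotypes: Wren ∈ {I^A I^A, I^A i}; Carmen ∈ {I^B I^B, I^B i}.
Weight each parental genotype pair by prior × P(type-O child):
  I^A i × I^B i: posterior weight 1; P(next child type B) = 1/4.
Weighted sum = 1/4.

1/4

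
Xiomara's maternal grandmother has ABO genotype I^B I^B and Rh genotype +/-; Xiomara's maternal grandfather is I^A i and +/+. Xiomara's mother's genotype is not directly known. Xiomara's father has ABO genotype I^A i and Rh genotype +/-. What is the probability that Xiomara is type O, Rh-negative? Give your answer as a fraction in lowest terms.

1/64

Xiomara's mother's ABO genotype from I^B I^B × I^A i: 1/2 I^A I^B, 1/2 I^B i.
Crossing each possibility with the father I^A i and summing P(type O): 1/2·0 + 1/2·1/4 = 1/8.
Similarly for Rh via the mother's Rh distribution: P(Rh-) = 1/8.
Independent loci: 1/8 × 1/8 = 1/64.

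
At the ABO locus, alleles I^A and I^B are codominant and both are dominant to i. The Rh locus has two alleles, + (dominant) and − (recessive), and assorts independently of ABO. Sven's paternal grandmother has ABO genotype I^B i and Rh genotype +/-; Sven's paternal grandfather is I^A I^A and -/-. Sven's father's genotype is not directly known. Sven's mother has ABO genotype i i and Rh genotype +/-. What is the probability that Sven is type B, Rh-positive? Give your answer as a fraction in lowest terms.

5/32

Sven's father's ABO genotype from I^B i × I^A I^A: 1/2 I^A I^B, 1/2 I^A i.
Crossing each possibility with the mother i i and summing P(type B): 1/2·1/2 + 1/2·0 = 1/4.
Similarly for Rh via the father's Rh distribution: P(Rh+) = 5/8.
Independent loci: 1/4 × 5/8 = 5/32.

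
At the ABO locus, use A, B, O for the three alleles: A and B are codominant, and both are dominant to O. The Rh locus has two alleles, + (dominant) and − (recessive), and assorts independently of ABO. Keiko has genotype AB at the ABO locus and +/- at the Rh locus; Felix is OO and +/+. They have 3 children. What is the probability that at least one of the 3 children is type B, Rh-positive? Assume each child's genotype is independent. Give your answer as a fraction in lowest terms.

7/8

ABO cross AB × OO → 1/2 A, 1/2 B.
Rh cross +/- × +/+ → 1 Rh+; so P(type B, Rh-positive) = 1/2 × 1 = 1/2 per child.
P(none) = (1/2)^3 = 1/8; P(at least one) = 1 − 1/8 = 7/8.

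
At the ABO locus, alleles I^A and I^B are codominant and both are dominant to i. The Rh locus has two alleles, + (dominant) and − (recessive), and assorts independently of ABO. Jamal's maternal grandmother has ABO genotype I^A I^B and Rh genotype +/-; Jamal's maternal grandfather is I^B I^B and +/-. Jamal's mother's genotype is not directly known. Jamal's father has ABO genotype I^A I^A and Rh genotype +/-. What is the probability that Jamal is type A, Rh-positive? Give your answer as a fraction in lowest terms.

Jamal's mother's ABO genotype from I^A I^B × I^B I^B: 1/2 I^A I^B, 1/2 I^B I^B.
Crossing each possibility with the father I^A I^A and summing P(type A): 1/2·1/2 + 1/2·0 = 1/4.
Similarly for Rh via the mother's Rh distribution: P(Rh+) = 3/4.
Independent loci: 1/4 × 3/4 = 3/16.

3/16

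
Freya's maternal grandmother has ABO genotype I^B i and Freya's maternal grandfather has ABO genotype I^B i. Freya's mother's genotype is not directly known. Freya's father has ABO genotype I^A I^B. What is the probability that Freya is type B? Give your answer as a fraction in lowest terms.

1/2

Freya's mother's ABO genotype from I^B i × I^B i: 1/4 I^B I^B, 1/2 I^B i, 1/4 i i.
Crossing each possibility with the father I^A I^B and summing P(type B): 1/4·1/2 + 1/2·1/2 + 1/4·1/2 = 1/2.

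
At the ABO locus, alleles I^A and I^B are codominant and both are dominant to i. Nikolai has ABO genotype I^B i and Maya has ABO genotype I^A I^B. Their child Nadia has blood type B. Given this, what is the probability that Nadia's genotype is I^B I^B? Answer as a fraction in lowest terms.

1/2

Cross I^B i × I^A I^B → 1/4 I^A I^B, 1/4 I^A i, 1/4 I^B I^B, 1/4 I^B i.
Type-B genotypes among offspring: I^B I^B (1/4), I^B i (1/4); total 1/2.
P(I^B I^B | type B) = (1/4) / (1/2) = 1/2.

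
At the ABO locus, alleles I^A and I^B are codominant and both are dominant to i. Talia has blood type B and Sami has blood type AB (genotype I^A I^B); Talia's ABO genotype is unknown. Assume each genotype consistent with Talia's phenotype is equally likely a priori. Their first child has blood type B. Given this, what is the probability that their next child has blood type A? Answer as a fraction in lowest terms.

1/8

Possible genotypes: Talia ∈ {I^B I^B, I^B i}; Sami ∈ {I^A I^B}.
Weight each parental genotype pair by prior × P(type-B child):
  I^B I^B × I^A I^B: posterior weight 1/2; P(next child type A) = 0.
  I^B i × I^A I^B: posterior weight 1/2; P(next child type A) = 1/4.
Weighted sum = 1/8.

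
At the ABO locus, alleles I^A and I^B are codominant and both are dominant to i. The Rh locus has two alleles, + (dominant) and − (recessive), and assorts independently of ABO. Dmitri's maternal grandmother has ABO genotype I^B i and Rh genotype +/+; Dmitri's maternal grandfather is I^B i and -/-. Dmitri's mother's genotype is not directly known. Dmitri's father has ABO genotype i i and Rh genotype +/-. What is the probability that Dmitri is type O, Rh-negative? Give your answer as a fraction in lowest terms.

1/8

Dmitri's mother's ABO genotype from I^B i × I^B i: 1/4 I^B I^B, 1/2 I^B i, 1/4 i i.
Crossing each possibility with the father i i and summing P(type O): 1/4·0 + 1/2·1/2 + 1/4·1 = 1/2.
Similarly for Rh via the mother's Rh distribution: P(Rh-) = 1/4.
Independent loci: 1/2 × 1/4 = 1/8.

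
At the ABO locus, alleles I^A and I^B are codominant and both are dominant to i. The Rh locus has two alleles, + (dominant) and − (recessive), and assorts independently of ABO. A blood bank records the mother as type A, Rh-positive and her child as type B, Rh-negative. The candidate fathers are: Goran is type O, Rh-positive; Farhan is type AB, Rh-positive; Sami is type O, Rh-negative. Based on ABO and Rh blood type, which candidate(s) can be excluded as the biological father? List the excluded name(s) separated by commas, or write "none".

A candidate is excluded only if no genotype consistent with his phenotype could produce a type B, Rh-negative child with a type A, Rh-positive mother.
Goran (type O, Rh+): no genotype consistent with that phenotype can produce a type-B Rh- child with a type-A mother.
Sami (type O, Rh-): no genotype consistent with that phenotype can produce a type-B Rh- child with a type-A mother.

Goran, Sami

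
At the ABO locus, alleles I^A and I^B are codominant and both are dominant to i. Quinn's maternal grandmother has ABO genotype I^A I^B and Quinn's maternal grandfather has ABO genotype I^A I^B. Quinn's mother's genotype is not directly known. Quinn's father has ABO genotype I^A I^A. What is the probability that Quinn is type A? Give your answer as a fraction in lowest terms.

1/2

Quinn's mother's ABO genotype from I^A I^B × I^A I^B: 1/4 I^A I^A, 1/2 I^A I^B, 1/4 I^B I^B.
Crossing each possibility with the father I^A I^A and summing P(type A): 1/4·1 + 1/2·1/2 + 1/4·0 = 1/2.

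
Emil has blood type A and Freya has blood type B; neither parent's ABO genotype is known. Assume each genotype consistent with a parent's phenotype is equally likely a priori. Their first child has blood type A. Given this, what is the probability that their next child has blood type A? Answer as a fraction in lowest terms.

Possible genotypes: Emil ∈ {AA, AO}; Freya ∈ {BB, BO}.
Weight each parental genotype pair by prior × P(type-A child):
  AA × BO: posterior weight 2/3; P(next child type A) = 1/2.
  AO × BO: posterior weight 1/3; P(next child type A) = 1/4.
Weighted sum = 5/12.

5/12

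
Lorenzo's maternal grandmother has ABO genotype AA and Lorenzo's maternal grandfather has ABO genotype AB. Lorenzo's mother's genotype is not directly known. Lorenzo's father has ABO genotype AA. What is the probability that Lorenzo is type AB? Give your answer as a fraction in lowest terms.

1/4

Lorenzo's mother's ABO genotype from AA × AB: 1/2 AA, 1/2 AB.
Crossing each possibility with the father AA and summing P(type AB): 1/2·0 + 1/2·1/2 = 1/4.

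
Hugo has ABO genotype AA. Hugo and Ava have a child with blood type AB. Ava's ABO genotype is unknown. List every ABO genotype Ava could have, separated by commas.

AB, BB, BO

For each candidate genotype of Ava, check whether crossing it with AA can produce every observed child phenotype.
  AA → possible child types {A} ✗
  AB → possible child types {A, AB} ✓
  AO → possible child types {A} ✗
  BB → possible child types {AB} ✓
  BO → possible child types {A, AB} ✓
  OO → possible child types {A} ✗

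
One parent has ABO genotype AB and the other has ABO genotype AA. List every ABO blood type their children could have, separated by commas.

A, AB

Gametes from AB × AA give offspring ABO genotypes AA, AB, i.e. phenotypes A, AB.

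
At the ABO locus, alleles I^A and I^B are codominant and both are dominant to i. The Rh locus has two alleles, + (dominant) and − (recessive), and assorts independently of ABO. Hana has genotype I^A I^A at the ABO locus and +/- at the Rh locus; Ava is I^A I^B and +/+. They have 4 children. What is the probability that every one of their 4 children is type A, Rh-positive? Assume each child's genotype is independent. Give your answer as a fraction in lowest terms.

1/16

ABO cross I^A I^A × I^A I^B → 1/2 A, 1/2 AB.
Rh cross +/- × +/+ → 1 Rh+; so P(type A, Rh-positive) = 1/2 × 1 = 1/2 per child.
All 4 independent: (1/2)^4 = 1/16.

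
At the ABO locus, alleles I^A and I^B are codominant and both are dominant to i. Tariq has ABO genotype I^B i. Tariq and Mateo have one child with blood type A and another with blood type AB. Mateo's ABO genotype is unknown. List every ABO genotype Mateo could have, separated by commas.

I^A I^A, I^A I^B, I^A i

For each candidate genotype of Mateo, check whether crossing it with I^B i can produce every observed child phenotype.
  I^A I^A → possible child types {A, AB} ✓
  I^A I^B → possible child types {A, B, AB} ✓
  I^A i → possible child types {O, A, B, AB} ✓
  I^B I^B → possible child types {B} ✗
  I^B i → possible child types {O, B} ✗
  i i → possible child types {O, B} ✗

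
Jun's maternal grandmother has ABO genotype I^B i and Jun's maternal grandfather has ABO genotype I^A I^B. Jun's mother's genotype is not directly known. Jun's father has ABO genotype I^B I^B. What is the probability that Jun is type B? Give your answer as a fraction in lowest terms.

Jun's mother's ABO genotype from I^B i × I^A I^B: 1/4 I^A I^B, 1/4 I^A i, 1/4 I^B I^B, 1/4 I^B i.
Crossing each possibility with the father I^B I^B and summing P(type B): 1/4·1/2 + 1/4·1/2 + 1/4·1 + 1/4·1 = 3/4.

3/4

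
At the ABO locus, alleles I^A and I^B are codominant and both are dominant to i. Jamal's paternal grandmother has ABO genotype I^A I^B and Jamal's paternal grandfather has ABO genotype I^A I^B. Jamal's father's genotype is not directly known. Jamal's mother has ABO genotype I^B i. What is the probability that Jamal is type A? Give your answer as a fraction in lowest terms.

1/4

Jamal's father's ABO genotype from I^A I^B × I^A I^B: 1/4 I^A I^A, 1/2 I^A I^B, 1/4 I^B I^B.
Crossing each possibility with the mother I^B i and summing P(type A): 1/4·1/2 + 1/2·1/4 + 1/4·0 = 1/4.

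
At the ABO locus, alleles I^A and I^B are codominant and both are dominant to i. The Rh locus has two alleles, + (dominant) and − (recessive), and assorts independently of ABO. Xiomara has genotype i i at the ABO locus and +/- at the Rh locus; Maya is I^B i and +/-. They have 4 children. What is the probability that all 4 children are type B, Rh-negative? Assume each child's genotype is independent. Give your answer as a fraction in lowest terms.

1/4096

ABO cross i i × I^B i → 1/2 O, 1/2 B.
Rh cross +/- × +/- → 3/4 Rh+, 1/4 Rh-; so P(type B, Rh-negative) = 1/2 × 1/4 = 1/8 per child.
All 4 independent: (1/8)^4 = 1/4096.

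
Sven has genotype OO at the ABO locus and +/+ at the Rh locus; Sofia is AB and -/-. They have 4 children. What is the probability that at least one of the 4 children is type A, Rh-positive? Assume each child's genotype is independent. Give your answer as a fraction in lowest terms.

15/16

ABO cross OO × AB → 1/2 A, 1/2 B.
Rh cross +/+ × -/- → 1 Rh+; so P(type A, Rh-positive) = 1/2 × 1 = 1/2 per child.
P(none) = (1/2)^4 = 1/16; P(at least one) = 1 − 1/16 = 15/16.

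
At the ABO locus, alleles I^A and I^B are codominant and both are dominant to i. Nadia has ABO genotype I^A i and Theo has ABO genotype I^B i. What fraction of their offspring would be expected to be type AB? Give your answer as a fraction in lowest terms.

ABO cross I^A i × I^B i → offspring phenotypes: 1/4 O, 1/4 A, 1/4 B, 1/4 AB.
So P(type AB) = 1/4.

1/4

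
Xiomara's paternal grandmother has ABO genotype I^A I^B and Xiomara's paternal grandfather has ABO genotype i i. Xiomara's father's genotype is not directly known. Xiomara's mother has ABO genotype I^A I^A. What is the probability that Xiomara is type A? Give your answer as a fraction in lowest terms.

3/4

Xiomara's father's ABO genotype from I^A I^B × i i: 1/2 I^A i, 1/2 I^B i.
Crossing each possibility with the mother I^A I^A and summing P(type A): 1/2·1 + 1/2·1/2 = 3/4.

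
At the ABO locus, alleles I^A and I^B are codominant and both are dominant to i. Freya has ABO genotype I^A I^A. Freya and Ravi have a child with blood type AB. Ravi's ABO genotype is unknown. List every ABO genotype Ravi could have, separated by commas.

For each candidate genotype of Ravi, check whether crossing it with I^A I^A can produce every observed child phenotype.
  I^A I^A → possible child types {A} ✗
  I^A I^B → possible child types {A, AB} ✓
  I^A i → possible child types {A} ✗
  I^B I^B → possible child types {AB} ✓
  I^B i → possible child types {A, AB} ✓
  i i → possible child types {A} ✗

I^A I^B, I^B I^B, I^B i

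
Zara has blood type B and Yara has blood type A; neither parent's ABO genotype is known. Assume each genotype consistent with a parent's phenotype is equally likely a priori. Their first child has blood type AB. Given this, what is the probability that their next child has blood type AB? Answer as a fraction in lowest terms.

Possible genotypes: Zara ∈ {BB, BO}; Yara ∈ {AA, AO}.
Weight each parental genotype pair by prior × P(type-AB child):
  BB × AA: posterior weight 4/9; P(next child type AB) = 1.
  BB × AO: posterior weight 2/9; P(next child type AB) = 1/2.
  BO × AA: posterior weight 2/9; P(next child type AB) = 1/2.
  BO × AO: posterior weight 1/9; P(next child type AB) = 1/4.
Weighted sum = 25/36.

25/36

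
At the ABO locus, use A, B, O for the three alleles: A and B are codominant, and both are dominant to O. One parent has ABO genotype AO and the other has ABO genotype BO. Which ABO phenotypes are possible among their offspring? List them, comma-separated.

O, A, B, AB

Gametes from AO × BO give offspring ABO genotypes AB, AO, BO, OO, i.e. phenotypes O, A, B, AB.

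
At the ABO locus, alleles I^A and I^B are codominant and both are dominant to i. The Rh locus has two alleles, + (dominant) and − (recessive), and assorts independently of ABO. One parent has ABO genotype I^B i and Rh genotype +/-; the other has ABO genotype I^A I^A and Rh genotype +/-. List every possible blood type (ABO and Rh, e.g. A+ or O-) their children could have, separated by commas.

A+, A-, AB+, AB-

Gametes from I^B i × I^A I^A give offspring ABO genotypes I^A I^B, I^A i, i.e. phenotypes A, AB.
Rh cross +/- × +/- → phenotypes Rh+, Rh-.
Combining independently: A+, A-, AB+, AB-.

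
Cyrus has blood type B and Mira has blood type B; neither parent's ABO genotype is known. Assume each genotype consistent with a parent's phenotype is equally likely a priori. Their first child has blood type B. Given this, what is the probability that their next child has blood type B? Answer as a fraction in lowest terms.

19/20

Possible genotypes: Cyrus ∈ {I^B I^B, I^B i}; Mira ∈ {I^B I^B, I^B i}.
Weight each parental genotype pair by prior × P(type-B child):
  I^B I^B × I^B I^B: posterior weight 4/15; P(next child type B) = 1.
  I^B I^B × I^B i: posterior weight 4/15; P(next child type B) = 1.
  I^B i × I^B I^B: posterior weight 4/15; P(next child type B) = 1.
  I^B i × I^B i: posterior weight 1/5; P(next child type B) = 3/4.
Weighted sum = 19/20.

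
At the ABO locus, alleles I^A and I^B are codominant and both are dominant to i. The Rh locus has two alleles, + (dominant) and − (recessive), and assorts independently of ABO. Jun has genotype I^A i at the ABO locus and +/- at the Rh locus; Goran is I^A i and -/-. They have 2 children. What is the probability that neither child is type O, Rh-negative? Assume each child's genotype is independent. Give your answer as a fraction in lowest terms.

ABO cross I^A i × I^A i → 1/4 O, 3/4 A.
Rh cross +/- × -/- → 1/2 Rh+, 1/2 Rh-; so P(type O, Rh-negative) = 1/4 × 1/2 = 1/8 per child.
P(not type O, Rh-negative) = 7/8 for one child; (7/8)^2 = 49/64.

49/64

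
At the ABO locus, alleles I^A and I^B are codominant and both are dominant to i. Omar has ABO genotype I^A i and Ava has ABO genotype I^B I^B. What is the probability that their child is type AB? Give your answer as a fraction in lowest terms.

ABO cross I^A i × I^B I^B → offspring phenotypes: 1/2 B, 1/2 AB.
So P(type AB) = 1/2.

1/2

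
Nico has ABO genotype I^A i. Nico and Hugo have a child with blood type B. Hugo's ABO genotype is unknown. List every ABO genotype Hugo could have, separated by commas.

I^A I^B, I^B I^B, I^B i

For each candidate genotype of Hugo, check whether crossing it with I^A i can produce every observed child phenotype.
  I^A I^A → possible child types {A} ✗
  I^A I^B → possible child types {A, B, AB} ✓
  I^A i → possible child types {O, A} ✗
  I^B I^B → possible child types {B, AB} ✓
  I^B i → possible child types {O, A, B, AB} ✓
  i i → possible child types {O, A} ✗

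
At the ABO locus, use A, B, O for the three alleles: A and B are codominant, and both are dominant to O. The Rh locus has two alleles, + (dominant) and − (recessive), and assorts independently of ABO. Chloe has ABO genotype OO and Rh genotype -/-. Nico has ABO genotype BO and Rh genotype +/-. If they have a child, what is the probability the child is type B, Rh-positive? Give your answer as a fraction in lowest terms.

1/4

ABO cross OO × BO → offspring phenotypes: 1/2 O, 1/2 B.
Rh cross -/- × +/- → 1/2 Rh+, 1/2 Rh-.
Independent loci: P(type B, Rh-positive) = 1/2 × 1/2 = 1/4.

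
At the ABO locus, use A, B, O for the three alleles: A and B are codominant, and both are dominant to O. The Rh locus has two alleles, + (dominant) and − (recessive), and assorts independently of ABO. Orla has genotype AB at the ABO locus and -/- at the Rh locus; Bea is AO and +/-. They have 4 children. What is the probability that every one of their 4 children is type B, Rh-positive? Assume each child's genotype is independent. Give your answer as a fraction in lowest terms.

1/4096

ABO cross AB × AO → 1/2 A, 1/4 B, 1/4 AB.
Rh cross -/- × +/- → 1/2 Rh+, 1/2 Rh-; so P(type B, Rh-positive) = 1/4 × 1/2 = 1/8 per child.
All 4 independent: (1/8)^4 = 1/4096.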